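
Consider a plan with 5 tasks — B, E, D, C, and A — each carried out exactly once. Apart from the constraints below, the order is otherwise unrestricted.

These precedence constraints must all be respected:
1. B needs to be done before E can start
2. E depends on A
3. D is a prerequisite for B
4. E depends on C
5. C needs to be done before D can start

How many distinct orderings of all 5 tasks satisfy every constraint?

2 tasks have no prerequisites (C, A), so any of them could come first.
Counting all ways to extend the partial order to a total order gives 4.

4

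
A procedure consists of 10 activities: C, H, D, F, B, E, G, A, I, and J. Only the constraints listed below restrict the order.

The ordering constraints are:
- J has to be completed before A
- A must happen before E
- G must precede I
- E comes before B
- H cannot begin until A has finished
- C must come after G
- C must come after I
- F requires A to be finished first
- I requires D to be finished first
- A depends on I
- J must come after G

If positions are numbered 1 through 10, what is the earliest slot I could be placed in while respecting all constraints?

The activities that are forced before I, directly or transitively, are D, G. That's 2 activities.
So at minimum 2 activities come before I, putting I no earlier than position 3. That position is achievable by scheduling exactly those predecessors first.

3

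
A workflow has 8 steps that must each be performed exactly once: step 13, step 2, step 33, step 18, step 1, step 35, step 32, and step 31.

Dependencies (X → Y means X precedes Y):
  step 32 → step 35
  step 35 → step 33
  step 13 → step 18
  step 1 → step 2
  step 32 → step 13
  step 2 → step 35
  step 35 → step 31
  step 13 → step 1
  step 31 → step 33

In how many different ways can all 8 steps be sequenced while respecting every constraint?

6

Step 32 is the only step with nothing required before it, so every ordering starts there.
Systematically extending each partial ordering one step at a time and counting, there are 6 complete orderings.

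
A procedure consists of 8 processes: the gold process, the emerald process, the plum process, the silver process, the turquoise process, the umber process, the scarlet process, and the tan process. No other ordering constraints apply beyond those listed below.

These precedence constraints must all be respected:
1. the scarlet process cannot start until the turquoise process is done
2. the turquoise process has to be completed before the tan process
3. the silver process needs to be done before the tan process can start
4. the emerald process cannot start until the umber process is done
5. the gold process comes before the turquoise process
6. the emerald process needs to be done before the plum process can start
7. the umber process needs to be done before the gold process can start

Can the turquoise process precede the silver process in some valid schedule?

Yes

The constraints leave the turquoise process and the silver process unordered relative to each other; nothing requires the silver process earlier.
So a valid ordering placing the turquoise process earlier than the silver process exists.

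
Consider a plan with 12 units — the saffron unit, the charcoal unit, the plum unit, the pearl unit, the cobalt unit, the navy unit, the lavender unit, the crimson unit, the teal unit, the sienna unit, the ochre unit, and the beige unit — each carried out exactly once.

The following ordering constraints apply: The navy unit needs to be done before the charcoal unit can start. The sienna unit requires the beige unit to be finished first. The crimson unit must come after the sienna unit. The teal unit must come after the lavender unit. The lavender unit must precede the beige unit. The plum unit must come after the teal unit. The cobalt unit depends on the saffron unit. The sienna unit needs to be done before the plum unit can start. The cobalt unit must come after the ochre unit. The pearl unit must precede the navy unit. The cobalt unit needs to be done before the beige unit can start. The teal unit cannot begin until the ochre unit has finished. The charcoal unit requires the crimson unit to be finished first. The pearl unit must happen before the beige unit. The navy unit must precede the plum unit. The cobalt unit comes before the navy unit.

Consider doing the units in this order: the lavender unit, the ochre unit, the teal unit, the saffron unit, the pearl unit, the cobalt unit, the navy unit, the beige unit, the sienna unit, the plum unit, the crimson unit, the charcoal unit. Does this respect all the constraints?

Going through the constraints one by one, each required predecessor appears earlier in the sequence than its dependent — e.g. the teal unit (position 3) is before the plum unit (position 10), as required.

Yes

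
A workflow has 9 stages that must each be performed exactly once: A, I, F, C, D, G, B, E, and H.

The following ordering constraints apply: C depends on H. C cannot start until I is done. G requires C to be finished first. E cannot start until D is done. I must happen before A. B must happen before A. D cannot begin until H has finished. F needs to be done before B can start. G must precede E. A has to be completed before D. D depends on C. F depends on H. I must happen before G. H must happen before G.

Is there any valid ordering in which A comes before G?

Yes

The constraints leave A and G unordered relative to each other; nothing requires G earlier.
So a valid ordering placing A earlier than G exists.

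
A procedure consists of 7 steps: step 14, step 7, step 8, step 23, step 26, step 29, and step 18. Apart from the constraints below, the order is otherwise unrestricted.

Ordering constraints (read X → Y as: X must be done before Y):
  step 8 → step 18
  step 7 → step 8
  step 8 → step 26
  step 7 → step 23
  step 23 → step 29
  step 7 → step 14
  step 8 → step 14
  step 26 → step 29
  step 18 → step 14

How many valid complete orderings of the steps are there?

26

Only step 7 has no prerequisites, so it must go first.
Enumerating by repeatedly choosing an available step (one whose prerequisites are all placed) gives 26 distinct complete orderings.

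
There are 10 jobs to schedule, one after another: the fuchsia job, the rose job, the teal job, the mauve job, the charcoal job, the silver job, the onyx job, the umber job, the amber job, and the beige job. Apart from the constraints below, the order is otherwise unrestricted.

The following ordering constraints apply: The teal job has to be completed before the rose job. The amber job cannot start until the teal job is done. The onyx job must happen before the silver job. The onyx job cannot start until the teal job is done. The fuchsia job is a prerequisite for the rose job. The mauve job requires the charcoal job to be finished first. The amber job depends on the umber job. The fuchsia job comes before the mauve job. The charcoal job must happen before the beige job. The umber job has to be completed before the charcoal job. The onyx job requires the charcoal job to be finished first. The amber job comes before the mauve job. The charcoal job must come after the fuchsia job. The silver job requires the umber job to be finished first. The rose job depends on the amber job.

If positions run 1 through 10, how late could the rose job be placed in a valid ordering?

10

No constraint forces any job after the rose job, so it can be placed last, in position 10.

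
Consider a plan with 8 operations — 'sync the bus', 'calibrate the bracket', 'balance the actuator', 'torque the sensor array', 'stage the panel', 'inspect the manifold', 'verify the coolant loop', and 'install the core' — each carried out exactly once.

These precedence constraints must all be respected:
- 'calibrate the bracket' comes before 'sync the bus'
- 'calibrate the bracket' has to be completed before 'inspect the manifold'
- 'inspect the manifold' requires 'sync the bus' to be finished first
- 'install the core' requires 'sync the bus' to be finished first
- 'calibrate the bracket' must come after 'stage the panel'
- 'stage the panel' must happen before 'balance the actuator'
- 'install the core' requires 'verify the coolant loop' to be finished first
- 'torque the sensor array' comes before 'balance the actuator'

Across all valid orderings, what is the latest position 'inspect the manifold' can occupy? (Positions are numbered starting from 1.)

'inspect the manifold' has no required successors, so nothing stops it from going last (position 8).

8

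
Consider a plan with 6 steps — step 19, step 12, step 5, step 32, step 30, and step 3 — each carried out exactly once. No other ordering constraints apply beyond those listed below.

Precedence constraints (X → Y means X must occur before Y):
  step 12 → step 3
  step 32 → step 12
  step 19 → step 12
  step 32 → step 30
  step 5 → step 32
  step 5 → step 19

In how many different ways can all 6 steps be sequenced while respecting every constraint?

7

Only step 5 has no prerequisites, so it must go first.
Enumerating by repeatedly choosing an available step (one whose prerequisites are all placed) gives 7 distinct complete orderings.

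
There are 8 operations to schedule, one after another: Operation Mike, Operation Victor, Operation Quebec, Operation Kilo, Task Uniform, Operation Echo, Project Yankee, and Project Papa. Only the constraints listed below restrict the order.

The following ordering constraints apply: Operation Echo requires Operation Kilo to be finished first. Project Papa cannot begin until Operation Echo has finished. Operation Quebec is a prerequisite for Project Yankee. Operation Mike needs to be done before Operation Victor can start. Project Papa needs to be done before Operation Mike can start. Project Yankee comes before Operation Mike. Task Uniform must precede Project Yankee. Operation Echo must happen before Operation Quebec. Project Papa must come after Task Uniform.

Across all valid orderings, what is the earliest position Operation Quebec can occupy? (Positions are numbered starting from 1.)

3

The operations that are forced before Operation Quebec, directly or transitively, are Operation Kilo, Operation Echo. That's 2 operations.
So at minimum 2 operations come before Operation Quebec, putting Operation Quebec no earlier than position 3. That position is achievable by scheduling exactly those predecessors first.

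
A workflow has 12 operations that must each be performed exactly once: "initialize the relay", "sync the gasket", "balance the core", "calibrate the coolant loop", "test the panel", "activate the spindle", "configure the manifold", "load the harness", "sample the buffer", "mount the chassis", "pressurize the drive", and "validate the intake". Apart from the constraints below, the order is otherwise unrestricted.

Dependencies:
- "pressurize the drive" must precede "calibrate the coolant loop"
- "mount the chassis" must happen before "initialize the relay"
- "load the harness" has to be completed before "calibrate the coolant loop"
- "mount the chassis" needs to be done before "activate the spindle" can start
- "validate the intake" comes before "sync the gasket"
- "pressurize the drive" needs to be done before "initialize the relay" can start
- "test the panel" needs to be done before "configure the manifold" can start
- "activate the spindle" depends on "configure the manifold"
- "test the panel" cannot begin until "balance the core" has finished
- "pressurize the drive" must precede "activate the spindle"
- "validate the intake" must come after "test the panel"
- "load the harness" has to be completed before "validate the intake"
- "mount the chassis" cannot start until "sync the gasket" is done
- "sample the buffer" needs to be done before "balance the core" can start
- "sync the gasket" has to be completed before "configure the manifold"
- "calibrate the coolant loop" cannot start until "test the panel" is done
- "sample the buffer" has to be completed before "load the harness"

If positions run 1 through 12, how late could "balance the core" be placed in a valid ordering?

4

The operations that are forced after "balance the core", directly or by a chain of constraints, are "initialize the relay", "sync the gasket", "calibrate the coolant loop", "test the panel", "activate the spindle", "configure the manifold", "mount the chassis", "validate the intake". That's 8 operations.
With 8 mandatory successors out of 12 operations total, the latest slot for "balance the core" is 12−8 = 4, and it's reachable by doing all non-successors before "balance the core".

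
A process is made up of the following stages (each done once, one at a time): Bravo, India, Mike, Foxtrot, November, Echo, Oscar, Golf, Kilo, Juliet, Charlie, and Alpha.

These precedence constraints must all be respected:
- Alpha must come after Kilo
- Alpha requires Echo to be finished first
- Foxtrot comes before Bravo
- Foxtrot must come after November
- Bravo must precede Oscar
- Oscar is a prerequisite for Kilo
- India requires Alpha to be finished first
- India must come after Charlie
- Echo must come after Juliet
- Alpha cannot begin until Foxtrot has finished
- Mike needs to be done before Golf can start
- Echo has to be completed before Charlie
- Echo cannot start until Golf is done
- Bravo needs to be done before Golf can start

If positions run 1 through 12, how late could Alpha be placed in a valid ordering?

11

Following the constraints forward from Alpha, its only required successor is India.
So at least 1 stage follows Alpha, putting Alpha no later than position 11. That position is achievable by scheduling everything else first.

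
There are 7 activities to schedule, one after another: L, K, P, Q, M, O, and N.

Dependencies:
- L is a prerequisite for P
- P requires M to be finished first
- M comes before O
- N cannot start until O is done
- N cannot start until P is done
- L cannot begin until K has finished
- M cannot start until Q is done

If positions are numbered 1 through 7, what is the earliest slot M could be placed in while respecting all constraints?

2

The only activity forced before M (directly or transitively) is Q.
With 1 mandatory predecessor, the earliest M can sit is position 1+1 = 2, and placing just that one first achieves it.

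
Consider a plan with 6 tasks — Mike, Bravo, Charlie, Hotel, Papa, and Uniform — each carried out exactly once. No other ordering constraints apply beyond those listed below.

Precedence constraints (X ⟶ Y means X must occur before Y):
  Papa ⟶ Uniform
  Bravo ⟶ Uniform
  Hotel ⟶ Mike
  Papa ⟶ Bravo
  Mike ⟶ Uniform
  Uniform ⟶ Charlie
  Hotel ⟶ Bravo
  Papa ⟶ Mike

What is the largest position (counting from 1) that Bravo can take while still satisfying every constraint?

Every task that must follow Bravo has to come after it. Tracing all chains starting from Bravo, those tasks are: Charlie, Uniform — 2 in total.
So at least 2 tasks follow Bravo, putting Bravo no later than position 4. That position is achievable by scheduling everything else first.

4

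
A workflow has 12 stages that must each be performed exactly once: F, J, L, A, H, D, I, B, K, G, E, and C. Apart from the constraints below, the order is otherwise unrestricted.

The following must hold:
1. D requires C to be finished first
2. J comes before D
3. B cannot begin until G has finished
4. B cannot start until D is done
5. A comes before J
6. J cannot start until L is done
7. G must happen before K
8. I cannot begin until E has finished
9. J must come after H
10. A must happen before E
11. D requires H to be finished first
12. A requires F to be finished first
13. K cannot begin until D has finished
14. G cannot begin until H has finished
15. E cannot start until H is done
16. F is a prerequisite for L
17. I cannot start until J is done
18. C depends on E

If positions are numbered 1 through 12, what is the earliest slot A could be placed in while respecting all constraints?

2

The only stage forced before A (directly or transitively) is F.
So at minimum 1 stage comes before A, putting A no earlier than position 2. That position is achievable by scheduling exactly that predecessor first.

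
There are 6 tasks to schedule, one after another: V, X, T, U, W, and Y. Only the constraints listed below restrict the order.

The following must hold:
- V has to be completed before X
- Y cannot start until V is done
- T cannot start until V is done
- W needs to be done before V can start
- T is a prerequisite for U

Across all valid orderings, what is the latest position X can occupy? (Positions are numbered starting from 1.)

6

X has no required successors, so nothing stops it from going last (position 6).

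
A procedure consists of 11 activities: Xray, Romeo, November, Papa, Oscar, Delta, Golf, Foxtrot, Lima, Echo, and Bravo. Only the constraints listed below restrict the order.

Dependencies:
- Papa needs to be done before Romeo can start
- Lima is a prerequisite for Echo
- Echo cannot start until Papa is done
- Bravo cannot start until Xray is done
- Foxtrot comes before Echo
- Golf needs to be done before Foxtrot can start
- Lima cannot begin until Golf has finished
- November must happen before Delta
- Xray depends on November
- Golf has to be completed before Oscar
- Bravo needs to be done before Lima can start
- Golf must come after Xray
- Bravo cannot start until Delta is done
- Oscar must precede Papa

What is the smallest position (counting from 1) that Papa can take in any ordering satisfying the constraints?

Every activity that must precede Papa has to come before it. Tracing all chains that end at Papa, those activities are: Xray, November, Oscar, Golf — 4 in total.
So at minimum 4 activities come before Papa, putting Papa no earlier than position 5. That position is achievable by scheduling exactly those predecessors first.

5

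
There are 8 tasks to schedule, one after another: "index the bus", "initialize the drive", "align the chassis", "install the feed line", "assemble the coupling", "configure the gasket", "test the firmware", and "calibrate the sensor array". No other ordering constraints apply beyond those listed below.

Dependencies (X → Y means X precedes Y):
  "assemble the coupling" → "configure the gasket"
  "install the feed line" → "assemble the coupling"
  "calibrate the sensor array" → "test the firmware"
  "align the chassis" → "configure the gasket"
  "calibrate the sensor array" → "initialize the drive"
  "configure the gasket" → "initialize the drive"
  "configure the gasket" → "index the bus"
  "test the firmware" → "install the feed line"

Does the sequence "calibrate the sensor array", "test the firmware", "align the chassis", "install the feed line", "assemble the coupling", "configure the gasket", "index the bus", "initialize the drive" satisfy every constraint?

Yes

Checking each listed constraint against this order: for instance, "calibrate the sensor array" is in position 1 and "initialize the drive" in position 8, so that constraint holds — and the remaining constraints check out the same way.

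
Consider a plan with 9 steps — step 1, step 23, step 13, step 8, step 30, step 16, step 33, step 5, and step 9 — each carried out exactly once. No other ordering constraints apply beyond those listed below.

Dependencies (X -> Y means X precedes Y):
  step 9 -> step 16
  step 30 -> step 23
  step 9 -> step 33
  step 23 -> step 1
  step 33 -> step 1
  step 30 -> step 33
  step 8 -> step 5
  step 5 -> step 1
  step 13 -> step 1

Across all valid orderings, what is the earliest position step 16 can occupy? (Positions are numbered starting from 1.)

Working backwards through the constraints from step 16, its only required predecessor is step 9.
With 1 mandatory predecessor, the earliest step 16 can sit is position 1+1 = 2, and placing just that one first achieves it.

2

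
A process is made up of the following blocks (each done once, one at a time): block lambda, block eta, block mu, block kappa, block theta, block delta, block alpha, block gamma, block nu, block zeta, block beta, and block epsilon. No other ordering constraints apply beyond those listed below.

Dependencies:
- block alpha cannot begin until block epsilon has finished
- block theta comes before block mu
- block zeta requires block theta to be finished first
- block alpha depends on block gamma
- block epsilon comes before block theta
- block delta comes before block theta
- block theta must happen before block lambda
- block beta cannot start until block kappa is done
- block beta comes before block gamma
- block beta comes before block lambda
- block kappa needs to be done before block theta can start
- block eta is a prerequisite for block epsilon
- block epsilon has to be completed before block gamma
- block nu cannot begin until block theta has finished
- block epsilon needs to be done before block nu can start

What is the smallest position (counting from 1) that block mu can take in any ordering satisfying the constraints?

6

The blocks that are forced before block mu, directly or transitively, are block eta, block kappa, block theta, block delta, block epsilon. That's 5 blocks.
With 5 mandatory predecessors, the earliest block mu can sit is position 5+1 = 6, and placing just those 5 first achieves it.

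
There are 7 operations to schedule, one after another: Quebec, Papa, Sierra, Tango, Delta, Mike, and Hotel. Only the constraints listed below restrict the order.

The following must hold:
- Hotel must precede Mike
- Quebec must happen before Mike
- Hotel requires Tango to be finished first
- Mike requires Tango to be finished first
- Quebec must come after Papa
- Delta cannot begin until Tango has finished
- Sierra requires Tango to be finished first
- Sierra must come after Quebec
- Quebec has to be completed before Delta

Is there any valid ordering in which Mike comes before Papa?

No

The constraints give a chain Papa → Quebec → Mike, which forces Papa before Mike.
Hence Mike can never be scheduled before Papa.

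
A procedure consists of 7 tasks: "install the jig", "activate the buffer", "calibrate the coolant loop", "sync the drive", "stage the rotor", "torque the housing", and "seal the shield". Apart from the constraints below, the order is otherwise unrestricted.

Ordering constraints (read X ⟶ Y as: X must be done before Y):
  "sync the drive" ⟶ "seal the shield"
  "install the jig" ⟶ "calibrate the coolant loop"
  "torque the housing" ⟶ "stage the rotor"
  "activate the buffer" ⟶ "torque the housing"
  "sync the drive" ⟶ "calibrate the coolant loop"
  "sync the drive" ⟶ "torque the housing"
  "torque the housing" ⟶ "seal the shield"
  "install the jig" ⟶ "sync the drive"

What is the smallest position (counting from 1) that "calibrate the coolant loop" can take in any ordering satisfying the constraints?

Working backwards through the constraints from "calibrate the coolant loop", its full set of required predecessors is "install the jig", "sync the drive" — 2 of them.
So at minimum 2 tasks come before "calibrate the coolant loop", putting "calibrate the coolant loop" no earlier than position 3. That position is achievable by scheduling exactly those predecessors first.

3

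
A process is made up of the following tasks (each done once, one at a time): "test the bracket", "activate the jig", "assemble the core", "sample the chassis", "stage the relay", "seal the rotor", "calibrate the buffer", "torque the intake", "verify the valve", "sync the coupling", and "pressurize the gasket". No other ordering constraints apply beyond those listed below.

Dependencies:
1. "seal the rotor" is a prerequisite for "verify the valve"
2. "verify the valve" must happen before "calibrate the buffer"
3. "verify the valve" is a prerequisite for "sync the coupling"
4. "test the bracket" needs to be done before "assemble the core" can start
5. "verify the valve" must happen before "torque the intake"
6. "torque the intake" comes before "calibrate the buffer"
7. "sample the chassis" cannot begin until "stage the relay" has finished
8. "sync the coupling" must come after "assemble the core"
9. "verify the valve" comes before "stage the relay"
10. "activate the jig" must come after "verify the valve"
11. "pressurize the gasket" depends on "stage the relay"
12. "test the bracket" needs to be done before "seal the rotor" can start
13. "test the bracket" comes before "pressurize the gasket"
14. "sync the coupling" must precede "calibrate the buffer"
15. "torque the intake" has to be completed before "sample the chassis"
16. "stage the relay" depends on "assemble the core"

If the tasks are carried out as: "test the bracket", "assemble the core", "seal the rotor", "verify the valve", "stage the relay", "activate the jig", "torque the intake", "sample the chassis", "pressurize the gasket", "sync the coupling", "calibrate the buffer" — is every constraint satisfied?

Yes

Going through the constraints one by one, each required predecessor appears earlier in the sequence than its dependent — e.g. "test the bracket" (position 1) is before "pressurize the gasket" (position 9), as required.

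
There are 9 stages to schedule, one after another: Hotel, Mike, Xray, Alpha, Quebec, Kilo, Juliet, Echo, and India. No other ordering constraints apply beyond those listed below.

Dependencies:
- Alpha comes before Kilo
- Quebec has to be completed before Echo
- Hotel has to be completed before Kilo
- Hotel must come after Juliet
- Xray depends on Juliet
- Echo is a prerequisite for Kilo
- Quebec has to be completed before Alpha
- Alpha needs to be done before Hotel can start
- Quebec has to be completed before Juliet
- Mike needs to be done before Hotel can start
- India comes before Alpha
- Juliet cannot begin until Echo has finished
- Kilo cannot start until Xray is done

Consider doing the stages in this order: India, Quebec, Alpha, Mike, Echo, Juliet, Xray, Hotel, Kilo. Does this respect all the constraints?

Going through the constraints one by one, each required predecessor appears earlier in the sequence than its dependent — e.g. Alpha (position 3) is before Kilo (position 9), as required.

Yes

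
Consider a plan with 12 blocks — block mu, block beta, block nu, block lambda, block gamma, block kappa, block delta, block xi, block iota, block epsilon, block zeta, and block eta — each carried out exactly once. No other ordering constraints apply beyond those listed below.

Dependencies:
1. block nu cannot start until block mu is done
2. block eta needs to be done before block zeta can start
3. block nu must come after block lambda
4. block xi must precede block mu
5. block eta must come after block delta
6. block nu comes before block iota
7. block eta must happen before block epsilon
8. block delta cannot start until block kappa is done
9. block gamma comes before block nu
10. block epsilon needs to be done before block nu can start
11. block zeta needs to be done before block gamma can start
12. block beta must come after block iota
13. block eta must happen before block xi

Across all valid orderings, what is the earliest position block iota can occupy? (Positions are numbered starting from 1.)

11

Every block that must precede block iota has to come before it. Tracing all chains that end at block iota, those blocks are: block mu, block nu, block lambda, block gamma, block kappa, block delta, block xi, block epsilon, block zeta, block eta — 10 in total.
So at minimum 10 blocks come before block iota, putting block iota no earlier than position 11. That position is achievable by scheduling exactly those predecessors first.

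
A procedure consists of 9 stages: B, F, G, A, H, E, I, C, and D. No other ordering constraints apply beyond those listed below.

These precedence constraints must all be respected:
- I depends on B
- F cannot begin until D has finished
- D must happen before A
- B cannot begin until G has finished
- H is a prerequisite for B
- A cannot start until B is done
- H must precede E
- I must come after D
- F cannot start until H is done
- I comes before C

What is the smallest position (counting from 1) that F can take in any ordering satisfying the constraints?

3

Every stage that must precede F has to come before it. Tracing all chains that end at F, those stages are: H, D — 2 in total.
With 2 mandatory predecessors, the earliest F can sit is position 2+1 = 3, and placing just those 2 first achieves it.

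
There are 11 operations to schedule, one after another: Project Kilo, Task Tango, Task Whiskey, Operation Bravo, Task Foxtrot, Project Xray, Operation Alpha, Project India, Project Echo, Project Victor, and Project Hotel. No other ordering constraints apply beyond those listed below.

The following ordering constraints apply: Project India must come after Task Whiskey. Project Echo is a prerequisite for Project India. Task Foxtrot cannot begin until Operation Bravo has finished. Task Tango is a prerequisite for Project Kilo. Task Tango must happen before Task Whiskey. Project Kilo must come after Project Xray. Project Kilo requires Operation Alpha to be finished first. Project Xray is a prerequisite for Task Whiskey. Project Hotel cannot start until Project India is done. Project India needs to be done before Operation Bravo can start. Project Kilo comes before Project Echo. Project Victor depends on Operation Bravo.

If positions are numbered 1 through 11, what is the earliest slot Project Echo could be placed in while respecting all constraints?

Every operation that must precede Project Echo has to come before it. Tracing all chains that end at Project Echo, those operations are: Project Kilo, Task Tango, Project Xray, Operation Alpha — 4 in total.
With 4 mandatory predecessors, the earliest Project Echo can sit is position 4+1 = 5, and placing just those 4 first achieves it.

5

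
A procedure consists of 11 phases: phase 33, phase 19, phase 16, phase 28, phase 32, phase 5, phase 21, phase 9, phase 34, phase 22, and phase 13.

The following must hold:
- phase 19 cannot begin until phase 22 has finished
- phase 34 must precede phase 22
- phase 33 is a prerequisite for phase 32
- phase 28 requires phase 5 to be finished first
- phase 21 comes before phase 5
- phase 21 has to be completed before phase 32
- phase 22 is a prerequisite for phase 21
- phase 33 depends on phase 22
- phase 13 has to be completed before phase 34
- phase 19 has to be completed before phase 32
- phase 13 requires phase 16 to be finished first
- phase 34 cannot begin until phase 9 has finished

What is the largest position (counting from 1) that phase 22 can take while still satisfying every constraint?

Following every chain forward from phase 22, the phases that must come later are phase 33, phase 19, phase 28, phase 32, phase 5, phase 21 — 6 of them.
With 6 mandatory successors out of 11 phases total, the latest slot for phase 22 is 11−6 = 5, and it's reachable by doing all non-successors before phase 22.

5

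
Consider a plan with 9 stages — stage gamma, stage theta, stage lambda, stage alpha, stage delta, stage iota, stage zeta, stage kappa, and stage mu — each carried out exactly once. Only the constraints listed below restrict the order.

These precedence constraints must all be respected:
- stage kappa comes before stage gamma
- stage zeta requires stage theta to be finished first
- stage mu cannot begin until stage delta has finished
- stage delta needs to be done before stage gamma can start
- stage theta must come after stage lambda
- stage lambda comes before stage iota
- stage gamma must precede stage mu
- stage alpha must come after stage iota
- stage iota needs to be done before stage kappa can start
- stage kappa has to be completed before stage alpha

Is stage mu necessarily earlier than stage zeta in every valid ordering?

Stage mu and stage zeta are not related by any chain of constraints.
There exist valid orderings with stage zeta before stage mu, so stage mu is not required to come first.

No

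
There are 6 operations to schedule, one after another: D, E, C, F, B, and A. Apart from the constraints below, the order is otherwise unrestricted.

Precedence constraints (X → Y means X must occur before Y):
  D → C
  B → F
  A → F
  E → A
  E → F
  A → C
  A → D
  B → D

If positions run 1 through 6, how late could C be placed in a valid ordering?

No constraint forces any operation after C, so it can be placed last, in position 6.

6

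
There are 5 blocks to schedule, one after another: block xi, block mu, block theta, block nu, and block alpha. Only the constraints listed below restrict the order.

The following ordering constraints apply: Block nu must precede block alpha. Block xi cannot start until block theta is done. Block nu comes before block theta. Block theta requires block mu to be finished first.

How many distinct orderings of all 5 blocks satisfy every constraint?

7

2 blocks have no prerequisites (block mu, block nu), so any of them could come first.
Enumerating by repeatedly choosing an available block (one whose prerequisites are all placed) gives 7 distinct complete orderings.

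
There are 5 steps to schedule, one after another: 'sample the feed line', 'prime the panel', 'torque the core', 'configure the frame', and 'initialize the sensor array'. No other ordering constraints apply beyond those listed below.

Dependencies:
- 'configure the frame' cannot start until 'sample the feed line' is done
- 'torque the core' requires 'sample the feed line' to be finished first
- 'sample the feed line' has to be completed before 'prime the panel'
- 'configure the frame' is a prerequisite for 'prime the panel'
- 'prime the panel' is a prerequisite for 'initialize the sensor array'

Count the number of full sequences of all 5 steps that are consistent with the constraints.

4

'sample the feed line' is the only step with nothing required before it, so every ordering starts there.
Enumerating by repeatedly choosing an available step (one whose prerequisites are all placed) gives 4 distinct complete orderings.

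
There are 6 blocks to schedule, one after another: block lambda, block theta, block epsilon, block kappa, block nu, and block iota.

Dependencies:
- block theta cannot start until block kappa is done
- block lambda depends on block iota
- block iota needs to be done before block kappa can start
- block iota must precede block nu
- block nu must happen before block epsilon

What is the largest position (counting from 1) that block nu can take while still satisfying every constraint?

5

Following the constraints forward from block nu, its only required successor is block epsilon.
So at least 1 block follows block nu, putting block nu no later than position 5. That position is achievable by scheduling everything else first.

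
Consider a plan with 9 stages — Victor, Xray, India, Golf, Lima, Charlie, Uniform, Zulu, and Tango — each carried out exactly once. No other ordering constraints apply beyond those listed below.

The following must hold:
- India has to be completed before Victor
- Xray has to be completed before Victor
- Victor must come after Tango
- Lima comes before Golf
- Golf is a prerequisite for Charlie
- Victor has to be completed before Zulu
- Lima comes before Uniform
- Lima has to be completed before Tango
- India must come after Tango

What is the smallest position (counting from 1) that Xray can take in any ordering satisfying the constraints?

1

Nothing is required before Xray; it can be the very first stage.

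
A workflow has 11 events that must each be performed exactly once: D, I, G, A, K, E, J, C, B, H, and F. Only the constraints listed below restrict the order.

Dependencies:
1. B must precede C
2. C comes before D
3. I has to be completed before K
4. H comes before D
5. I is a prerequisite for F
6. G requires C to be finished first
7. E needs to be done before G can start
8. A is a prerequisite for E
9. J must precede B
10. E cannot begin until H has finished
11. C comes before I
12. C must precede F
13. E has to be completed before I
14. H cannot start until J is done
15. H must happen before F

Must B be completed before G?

Yes

Tracing the constraints gives a chain: B → C → G.
So B must precede G in any valid ordering.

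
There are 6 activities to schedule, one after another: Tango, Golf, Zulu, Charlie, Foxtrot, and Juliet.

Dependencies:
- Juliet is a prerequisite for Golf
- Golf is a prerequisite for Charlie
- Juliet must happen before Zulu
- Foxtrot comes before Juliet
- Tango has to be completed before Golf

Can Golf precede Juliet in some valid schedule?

No

Following Juliet → Golf, Juliet must precede Golf in every valid ordering.
Hence Golf can never be scheduled before Juliet.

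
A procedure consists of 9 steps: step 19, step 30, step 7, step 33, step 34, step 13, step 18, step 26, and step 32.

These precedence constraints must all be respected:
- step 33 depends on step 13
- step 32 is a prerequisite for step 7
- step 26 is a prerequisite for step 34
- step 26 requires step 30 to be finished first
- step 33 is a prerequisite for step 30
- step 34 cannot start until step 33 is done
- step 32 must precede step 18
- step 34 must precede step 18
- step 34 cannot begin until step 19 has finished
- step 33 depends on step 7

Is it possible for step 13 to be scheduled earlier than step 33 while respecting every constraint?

Yes

Every valid ordering already has step 13 before step 33 (the constraints require it), so in particular at least one does.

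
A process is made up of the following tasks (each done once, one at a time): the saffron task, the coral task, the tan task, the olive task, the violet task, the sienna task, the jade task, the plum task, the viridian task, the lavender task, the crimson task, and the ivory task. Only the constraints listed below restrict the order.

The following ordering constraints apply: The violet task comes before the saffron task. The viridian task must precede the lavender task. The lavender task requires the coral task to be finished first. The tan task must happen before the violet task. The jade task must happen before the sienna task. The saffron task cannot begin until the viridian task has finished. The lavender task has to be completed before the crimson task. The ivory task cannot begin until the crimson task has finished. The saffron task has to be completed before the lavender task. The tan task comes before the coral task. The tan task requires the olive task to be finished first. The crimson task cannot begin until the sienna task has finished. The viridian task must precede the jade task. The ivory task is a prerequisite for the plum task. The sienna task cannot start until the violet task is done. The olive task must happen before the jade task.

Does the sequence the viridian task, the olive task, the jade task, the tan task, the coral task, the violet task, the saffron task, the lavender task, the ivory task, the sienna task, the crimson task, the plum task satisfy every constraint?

No

The sequence places the ivory task ahead of the crimson task.
Since the crimson task is required before the ivory task, the ordering is invalid.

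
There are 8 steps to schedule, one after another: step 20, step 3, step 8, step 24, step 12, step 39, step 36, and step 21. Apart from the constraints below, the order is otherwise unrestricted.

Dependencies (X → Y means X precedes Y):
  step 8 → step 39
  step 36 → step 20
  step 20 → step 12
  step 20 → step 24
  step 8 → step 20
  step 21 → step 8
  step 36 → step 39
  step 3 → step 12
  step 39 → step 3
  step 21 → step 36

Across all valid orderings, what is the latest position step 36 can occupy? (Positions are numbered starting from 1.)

Every step that must follow step 36 has to come after it. Tracing all chains starting from step 36, those steps are: step 20, step 3, step 24, step 12, step 39 — 5 in total.
So at least 5 steps follow step 36, putting step 36 no later than position 3. That position is achievable by scheduling everything else first.

3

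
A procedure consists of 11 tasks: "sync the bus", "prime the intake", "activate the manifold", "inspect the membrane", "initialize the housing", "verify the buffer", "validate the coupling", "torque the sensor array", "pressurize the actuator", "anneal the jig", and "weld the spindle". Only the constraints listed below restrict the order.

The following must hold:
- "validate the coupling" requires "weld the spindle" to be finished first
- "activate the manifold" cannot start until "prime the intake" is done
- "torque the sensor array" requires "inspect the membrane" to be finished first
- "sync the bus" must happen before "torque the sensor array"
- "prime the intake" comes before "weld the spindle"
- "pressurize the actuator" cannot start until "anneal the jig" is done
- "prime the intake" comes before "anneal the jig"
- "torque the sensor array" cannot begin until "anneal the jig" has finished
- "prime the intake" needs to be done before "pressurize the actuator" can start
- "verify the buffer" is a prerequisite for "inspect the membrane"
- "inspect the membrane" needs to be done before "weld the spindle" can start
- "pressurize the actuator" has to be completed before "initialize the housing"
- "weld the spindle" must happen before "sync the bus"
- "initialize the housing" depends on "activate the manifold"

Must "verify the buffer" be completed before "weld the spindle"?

Tracing the constraints gives a chain: "verify the buffer" → "inspect the membrane" → "weld the spindle".
That forces "verify the buffer" before "weld the spindle" in every valid schedule.

Yes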